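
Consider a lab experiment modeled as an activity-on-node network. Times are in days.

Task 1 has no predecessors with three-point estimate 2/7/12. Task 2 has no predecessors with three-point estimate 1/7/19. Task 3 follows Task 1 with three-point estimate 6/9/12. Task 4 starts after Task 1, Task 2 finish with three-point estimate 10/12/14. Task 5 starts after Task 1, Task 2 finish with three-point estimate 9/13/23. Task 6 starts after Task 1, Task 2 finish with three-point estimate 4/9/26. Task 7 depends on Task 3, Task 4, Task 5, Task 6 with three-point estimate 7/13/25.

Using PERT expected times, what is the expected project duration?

36 days

te_Task 1 = (2 + 4·7 + 12)/6 = 42/6 = 7
te_Task 2 = (1 + 4·7 + 19)/6 = 48/6 = 8
te_Task 3 = (6 + 4·9 + 12)/6 = 54/6 = 9
te_Task 4 = (10 + 4·12 + 14)/6 = 72/6 = 12
te_Task 5 = (9 + 4·13 + 23)/6 = 84/6 = 14
te_Task 6 = (4 + 4·9 + 26)/6 = 66/6 = 11
te_Task 7 = (7 + 4·13 + 25)/6 = 84/6 = 14

Forward pass:
ES_Task 1 = 0; EF_Task 1 = 7
ES_Task 2 = 0; EF_Task 2 = 8
ES_Task 3 = 7; EF_Task 3 = 7+9 = 16
ES_Task 4 = max(EF_Task 1=7, EF_Task 2=8) = 8; EF_Task 4 = 8+12 = 20
ES_Task 5 = max(EF_Task 1=7, EF_Task 2=8) = 8; EF_Task 5 = 8+14 = 22
ES_Task 6 = max(EF_Task 1=7, EF_Task 2=8) = 8; EF_Task 6 = 8+11 = 19
ES_Task 7 = max(EF_Task 3=16, EF_Task 4=20, EF_Task 5=22, EF_Task 6=19) = 22; EF_Task 7 = 22+14 = 36
Expected project duration μ = 36 days. Critical path: Task 2 → Task 5 → Task 7.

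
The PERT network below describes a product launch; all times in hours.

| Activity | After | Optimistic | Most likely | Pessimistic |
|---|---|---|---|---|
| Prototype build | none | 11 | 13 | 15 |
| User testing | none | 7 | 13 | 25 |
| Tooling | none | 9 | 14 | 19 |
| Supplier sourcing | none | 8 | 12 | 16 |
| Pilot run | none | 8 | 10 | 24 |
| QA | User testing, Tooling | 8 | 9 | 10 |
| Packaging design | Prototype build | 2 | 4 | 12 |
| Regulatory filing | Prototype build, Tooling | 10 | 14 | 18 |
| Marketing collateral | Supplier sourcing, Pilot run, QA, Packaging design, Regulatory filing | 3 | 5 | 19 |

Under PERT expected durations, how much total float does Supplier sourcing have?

te_Prototype build = (11 + 4·13 + 15)/6 = 78/6 = 13
te_User testing = (7 + 4·13 + 25)/6 = 84/6 = 14
te_Tooling = (9 + 4·14 + 19)/6 = 84/6 = 14
te_Supplier sourcing = (8 + 4·12 + 16)/6 = 72/6 = 12
te_Pilot run = (8 + 4·10 + 24)/6 = 72/6 = 12
te_QA = (8 + 4·9 + 10)/6 = 54/6 = 9
te_Packaging design = (2 + 4·4 + 12)/6 = 30/6 = 5
te_Regulatory filing = (10 + 4·14 + 18)/6 = 84/6 = 14
te_Marketing collateral = (3 + 4·5 + 19)/6 = 42/6 = 7

Forward pass:
ES_Prototype build = 0; EF_Prototype build = 13
ES_User testing = 0; EF_User testing = 14
ES_Tooling = 0; EF_Tooling = 14
ES_Supplier sourcing = 0; EF_Supplier sourcing = 12
ES_Pilot run = 0; EF_Pilot run = 12
ES_QA = max(EF_User testing=14, EF_Tooling=14) = 14; EF_QA = 14+9 = 23
ES_Packaging design = 13; EF_Packaging design = 13+5 = 18
ES_Regulatory filing = max(EF_Prototype build=13, EF_Tooling=14) = 14; EF_Regulatory filing = 14+14 = 28
ES_Marketing collateral = max(EF_Supplier sourcing=12, EF_Pilot run=12, EF_QA=23, EF_Packaging design=18, EF_Regulatory filing=28) = 28; EF_Marketing collateral = 28+7 = 35
Expected project duration μ = 35 hours. Critical path: Tooling → Regulatory filing → Marketing collateral.

Backward pass:
LF_Marketing collateral = 35; LS_Marketing collateral = 35−7 = 28
LF_Regulatory filing = LS_Marketing collateral = 28; LS_Regulatory filing = 28−14 = 14
LF_Packaging design = LS_Marketing collateral = 28; LS_Packaging design = 28−5 = 23
LF_QA = LS_Marketing collateral = 28; LS_QA = 28−9 = 19
LF_Pilot run = LS_Marketing collateral = 28; LS_Pilot run = 28−12 = 16
LF_Supplier sourcing = LS_Marketing collateral = 28; LS_Supplier sourcing = 28−12 = 16
LF_Tooling = min(LS_QA=19, LS_Regulatory filing=14) = 14; LS_Tooling = 14−14 = 0
LF_User testing = LS_QA = 19; LS_User testing = 19−14 = 5
LF_Prototype build = min(LS_Packaging design=23, LS_Regulatory filing=14) = 14; LS_Prototype build = 14−13 = 1
Slack_Supplier sourcing = LS_Supplier sourcing − ES_Supplier sourcing = 16 − 0 = 16

16 hours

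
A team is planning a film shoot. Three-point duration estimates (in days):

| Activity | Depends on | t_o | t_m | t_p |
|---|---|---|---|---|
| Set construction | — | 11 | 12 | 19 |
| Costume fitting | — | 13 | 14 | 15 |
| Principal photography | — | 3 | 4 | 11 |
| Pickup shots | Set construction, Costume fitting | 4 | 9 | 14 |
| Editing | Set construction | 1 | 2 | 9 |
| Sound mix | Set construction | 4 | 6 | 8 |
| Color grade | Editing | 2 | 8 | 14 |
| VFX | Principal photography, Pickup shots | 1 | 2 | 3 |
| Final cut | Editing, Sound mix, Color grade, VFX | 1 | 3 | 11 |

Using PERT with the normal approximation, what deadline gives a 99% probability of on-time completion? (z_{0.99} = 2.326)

te_Set construction = (11 + 4·12 + 19)/6 = 78/6 = 13; σ²_Set construction = ((19−11)/6)² = 1.778
te_Costume fitting = (13 + 4·14 + 15)/6 = 84/6 = 14; σ²_Costume fitting = ((15−13)/6)² = 0.111
te_Principal photography = (3 + 4·4 + 11)/6 = 30/6 = 5; σ²_Principal photography = ((11−3)/6)² = 1.778
te_Pickup shots = (4 + 4·9 + 14)/6 = 54/6 = 9; σ²_Pickup shots = ((14−4)/6)² = 2.778
te_Editing = (1 + 4·2 + 9)/6 = 18/6 = 3; σ²_Editing = ((9−1)/6)² = 1.778
te_Sound mix = (4 + 4·6 + 8)/6 = 36/6 = 6; σ²_Sound mix = ((8−4)/6)² = 0.444
te_Color grade = (2 + 4·8 + 14)/6 = 48/6 = 8; σ²_Color grade = ((14−2)/6)² = 4.000
te_VFX = (1 + 4·2 + 3)/6 = 12/6 = 2; σ²_VFX = ((3−1)/6)² = 0.111
te_Final cut = (1 + 4·3 + 11)/6 = 24/6 = 4; σ²_Final cut = ((11−1)/6)² = 2.778

Forward pass:
ES_Set construction = 0; EF_Set construction = 13
ES_Costume fitting = 0; EF_Costume fitting = 14
ES_Principal photography = 0; EF_Principal photography = 5
ES_Pickup shots = max(EF_Set construction=13, EF_Costume fitting=14) = 14; EF_Pickup shots = 14+9 = 23
ES_Editing = 13; EF_Editing = 13+3 = 16
ES_Sound mix = 13; EF_Sound mix = 13+6 = 19
ES_Color grade = 16; EF_Color grade = 16+8 = 24
ES_VFX = max(EF_Principal photography=5, EF_Pickup shots=23) = 23; EF_VFX = 23+2 = 25
ES_Final cut = max(EF_Editing=16, EF_Sound mix=19, EF_Color grade=24, EF_VFX=25) = 25; EF_Final cut = 25+4 = 29
Expected project duration μ = 29 days. Critical path: Costume fitting → Pickup shots → VFX → Final cut.

Variance along critical path = 0.111 + 2.778 + 0.111 + 2.778 = 5.778; σ = 2.404 days.
D = μ + z·σ = 29 + 2.326·2.404 = 34.6 days

34.6 days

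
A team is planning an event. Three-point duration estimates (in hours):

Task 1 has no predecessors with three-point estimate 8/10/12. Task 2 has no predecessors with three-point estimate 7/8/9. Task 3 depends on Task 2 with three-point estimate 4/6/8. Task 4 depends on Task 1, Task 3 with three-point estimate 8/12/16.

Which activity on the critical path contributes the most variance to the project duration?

te_Task 1 = (8 + 4·10 + 12)/6 = 60/6 = 10; σ²_Task 1 = ((12−8)/6)² = 0.444
te_Task 2 = (7 + 4·8 + 9)/6 = 48/6 = 8; σ²_Task 2 = ((9−7)/6)² = 0.111
te_Task 3 = (4 + 4·6 + 8)/6 = 36/6 = 6; σ²_Task 3 = ((8−4)/6)² = 0.444
te_Task 4 = (8 + 4·12 + 16)/6 = 72/6 = 12; σ²_Task 4 = ((16−8)/6)² = 1.778

Forward pass:
ES_Task 1 = 0; EF_Task 1 = 10
ES_Task 2 = 0; EF_Task 2 = 8
ES_Task 3 = 8; EF_Task 3 = 8+6 = 14
ES_Task 4 = max(EF_Task 1=10, EF_Task 3=14) = 14; EF_Task 4 = 14+12 = 26
Expected project duration μ = 26 hours. Critical path: Task 2 → Task 3 → Task 4.

Variances on critical path: σ²_Task 2=0.111, σ²_Task 3=0.444, σ²_Task 4=1.778.
Largest is σ²_Task 4 = 1.778.

Task 4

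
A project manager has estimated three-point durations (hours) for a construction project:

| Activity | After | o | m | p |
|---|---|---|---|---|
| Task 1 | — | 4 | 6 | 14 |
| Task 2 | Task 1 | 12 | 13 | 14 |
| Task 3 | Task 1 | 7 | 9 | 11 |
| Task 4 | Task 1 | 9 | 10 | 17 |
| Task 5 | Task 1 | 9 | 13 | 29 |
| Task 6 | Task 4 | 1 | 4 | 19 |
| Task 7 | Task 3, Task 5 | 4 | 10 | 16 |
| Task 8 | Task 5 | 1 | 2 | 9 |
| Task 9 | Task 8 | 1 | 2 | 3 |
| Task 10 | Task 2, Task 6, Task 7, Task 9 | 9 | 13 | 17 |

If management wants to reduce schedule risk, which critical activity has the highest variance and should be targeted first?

Task 5

te_Task 1 = (4 + 4·6 + 14)/6 = 42/6 = 7; σ²_Task 1 = ((14−4)/6)² = 2.778
te_Task 2 = (12 + 4·13 + 14)/6 = 78/6 = 13; σ²_Task 2 = ((14−12)/6)² = 0.111
te_Task 3 = (7 + 4·9 + 11)/6 = 54/6 = 9; σ²_Task 3 = ((11−7)/6)² = 0.444
te_Task 4 = (9 + 4·10 + 17)/6 = 66/6 = 11; σ²_Task 4 = ((17−9)/6)² = 1.778
te_Task 5 = (9 + 4·13 + 29)/6 = 90/6 = 15; σ²_Task 5 = ((29−9)/6)² = 11.111
te_Task 6 = (1 + 4·4 + 19)/6 = 36/6 = 6; σ²_Task 6 = ((19−1)/6)² = 9.000
te_Task 7 = (4 + 4·10 + 16)/6 = 60/6 = 10; σ²_Task 7 = ((16−4)/6)² = 4.000
te_Task 8 = (1 + 4·2 + 9)/6 = 18/6 = 3; σ²_Task 8 = ((9−1)/6)² = 1.778
te_Task 9 = (1 + 4·2 + 3)/6 = 12/6 = 2; σ²_Task 9 = ((3−1)/6)² = 0.111
te_Task 10 = (9 + 4·13 + 17)/6 = 78/6 = 13; σ²_Task 10 = ((17−9)/6)² = 1.778

Forward pass:
ES_Task 1 = 0; EF_Task 1 = 7
ES_Task 2 = 7; EF_Task 2 = 7+13 = 20
ES_Task 3 = 7; EF_Task 3 = 7+9 = 16
ES_Task 4 = 7; EF_Task 4 = 7+11 = 18
ES_Task 5 = 7; EF_Task 5 = 7+15 = 22
ES_Task 6 = 18; EF_Task 6 = 18+6 = 24
ES_Task 7 = max(EF_Task 3=16, EF_Task 5=22) = 22; EF_Task 7 = 22+10 = 32
ES_Task 8 = 22; EF_Task 8 = 22+3 = 25
ES_Task 9 = 25; EF_Task 9 = 25+2 = 27
ES_Task 10 = max(EF_Task 2=20, EF_Task 6=24, EF_Task 7=32, EF_Task 9=27) = 32; EF_Task 10 = 32+13 = 45
Expected project duration μ = 45 hours. Critical path: Task 1 → Task 5 → Task 7 → Task 10.

Variances on critical path: σ²_Task 1=2.778, σ²_Task 5=11.111, σ²_Task 7=4.000, σ²_Task 10=1.778.
Largest is σ²_Task 5 = 11.111.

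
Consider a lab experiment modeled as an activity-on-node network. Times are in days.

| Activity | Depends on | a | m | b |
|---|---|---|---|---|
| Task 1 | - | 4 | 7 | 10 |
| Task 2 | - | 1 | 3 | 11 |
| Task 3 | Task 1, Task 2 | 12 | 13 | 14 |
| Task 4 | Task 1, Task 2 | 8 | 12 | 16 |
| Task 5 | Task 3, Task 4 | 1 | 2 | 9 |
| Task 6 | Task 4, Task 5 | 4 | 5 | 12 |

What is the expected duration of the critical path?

te_Task 1 = (4 + 4·7 + 10)/6 = 42/6 = 7
te_Task 2 = (1 + 4·3 + 11)/6 = 24/6 = 4
te_Task 3 = (12 + 4·13 + 14)/6 = 78/6 = 13
te_Task 4 = (8 + 4·12 + 16)/6 = 72/6 = 12
te_Task 5 = (1 + 4·2 + 9)/6 = 18/6 = 3
te_Task 6 = (4 + 4·5 + 12)/6 = 36/6 = 6

Forward pass:
ES_Task 1 = 0; EF_Task 1 = 7
ES_Task 2 = 0; EF_Task 2 = 4
ES_Task 3 = max(EF_Task 1=7, EF_Task 2=4) = 7; EF_Task 3 = 7+13 = 20
ES_Task 4 = max(EF_Task 1=7, EF_Task 2=4) = 7; EF_Task 4 = 7+12 = 19
ES_Task 5 = max(EF_Task 3=20, EF_Task 4=19) = 20; EF_Task 5 = 20+3 = 23
ES_Task 6 = max(EF_Task 4=19, EF_Task 5=23) = 23; EF_Task 6 = 23+6 = 29
Expected project duration μ = 29 days. Critical path: Task 1 → Task 3 → Task 5 → Task 6.

29 days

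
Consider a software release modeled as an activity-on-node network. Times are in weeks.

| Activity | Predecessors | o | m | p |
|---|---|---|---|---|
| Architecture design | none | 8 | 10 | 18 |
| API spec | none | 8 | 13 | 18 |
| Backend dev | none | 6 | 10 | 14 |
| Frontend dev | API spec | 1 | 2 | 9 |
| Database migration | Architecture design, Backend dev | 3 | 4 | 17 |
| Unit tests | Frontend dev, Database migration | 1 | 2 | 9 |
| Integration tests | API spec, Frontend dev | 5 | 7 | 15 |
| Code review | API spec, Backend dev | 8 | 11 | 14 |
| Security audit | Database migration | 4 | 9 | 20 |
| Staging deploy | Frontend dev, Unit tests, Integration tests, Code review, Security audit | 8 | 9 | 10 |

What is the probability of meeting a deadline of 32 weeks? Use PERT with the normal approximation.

0.154

te_Architecture design = (8 + 4·10 + 18)/6 = 66/6 = 11; σ²_Architecture design = ((18−8)/6)² = 2.778
te_API spec = (8 + 4·13 + 18)/6 = 78/6 = 13; σ²_API spec = ((18−8)/6)² = 2.778
te_Backend dev = (6 + 4·10 + 14)/6 = 60/6 = 10; σ²_Backend dev = ((14−6)/6)² = 1.778
te_Frontend dev = (1 + 4·2 + 9)/6 = 18/6 = 3; σ²_Frontend dev = ((9−1)/6)² = 1.778
te_Database migration = (3 + 4·4 + 17)/6 = 36/6 = 6; σ²_Database migration = ((17−3)/6)² = 5.444
te_Unit tests = (1 + 4·2 + 9)/6 = 18/6 = 3; σ²_Unit tests = ((9−1)/6)² = 1.778
te_Integration tests = (5 + 4·7 + 15)/6 = 48/6 = 8; σ²_Integration tests = ((15−5)/6)² = 2.778
te_Code review = (8 + 4·11 + 14)/6 = 66/6 = 11; σ²_Code review = ((14−8)/6)² = 1.000
te_Security audit = (4 + 4·9 + 20)/6 = 60/6 = 10; σ²_Security audit = ((20−4)/6)² = 7.111
te_Staging deploy = (8 + 4·9 + 10)/6 = 54/6 = 9; σ²_Staging deploy = ((10−8)/6)² = 0.111

Forward pass:
ES_Architecture design = 0; EF_Architecture design = 11
ES_API spec = 0; EF_API spec = 13
ES_Backend dev = 0; EF_Backend dev = 10
ES_Frontend dev = 13; EF_Frontend dev = 13+3 = 16
ES_Database migration = max(EF_Architecture design=11, EF_Backend dev=10) = 11; EF_Database migration = 11+6 = 17
ES_Unit tests = max(EF_Frontend dev=16, EF_Database migration=17) = 17; EF_Unit tests = 17+3 = 20
ES_Integration tests = max(EF_API spec=13, EF_Frontend dev=16) = 16; EF_Integration tests = 16+8 = 24
ES_Code review = max(EF_API spec=13, EF_Backend dev=10) = 13; EF_Code review = 13+11 = 24
ES_Security audit = 17; EF_Security audit = 17+10 = 27
ES_Staging deploy = max(EF_Frontend dev=16, EF_Unit tests=20, EF_Integration tests=24, EF_Code review=24, EF_Security audit=27) = 27; EF_Staging deploy = 27+9 = 36
Expected project duration μ = 36 weeks. Critical path: Architecture design → Database migration → Security audit → Staging deploy.

Variance along critical path = 2.778 + 5.444 + 7.111 + 0.111 = 15.444; σ = √15.444 = 3.930 weeks.
Z = (32 − 36) / 3.930 = -1.018
P(T ≤ 32) = Φ(-1.018) ≈ 0.154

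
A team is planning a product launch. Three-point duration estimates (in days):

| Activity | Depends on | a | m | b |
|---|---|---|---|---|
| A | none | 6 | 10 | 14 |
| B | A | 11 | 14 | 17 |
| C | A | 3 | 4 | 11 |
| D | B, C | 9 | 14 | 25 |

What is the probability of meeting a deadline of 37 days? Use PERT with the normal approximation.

te_A = (6 + 4·10 + 14)/6 = 60/6 = 10; σ²_A = ((14−6)/6)² = 1.778
te_B = (11 + 4·14 + 17)/6 = 84/6 = 14; σ²_B = ((17−11)/6)² = 1.000
te_C = (3 + 4·4 + 11)/6 = 30/6 = 5; σ²_C = ((11−3)/6)² = 1.778
te_D = (9 + 4·14 + 25)/6 = 90/6 = 15; σ²_D = ((25−9)/6)² = 7.111

Forward pass:
ES_A = 0; EF_A = 10
ES_B = 10; EF_B = 10+14 = 24
ES_C = 10; EF_C = 10+5 = 15
ES_D = max(EF_B=24, EF_C=15) = 24; EF_D = 24+15 = 39
Expected project duration μ = 39 days. Critical path: A → B → D.

Variance along critical path = 1.778 + 1.000 + 7.111 = 9.889; σ = √9.889 = 3.145 days.
Z = (37 − 39) / 3.145 = -0.636
P(T ≤ 37) = Φ(-0.636) ≈ 0.262

0.262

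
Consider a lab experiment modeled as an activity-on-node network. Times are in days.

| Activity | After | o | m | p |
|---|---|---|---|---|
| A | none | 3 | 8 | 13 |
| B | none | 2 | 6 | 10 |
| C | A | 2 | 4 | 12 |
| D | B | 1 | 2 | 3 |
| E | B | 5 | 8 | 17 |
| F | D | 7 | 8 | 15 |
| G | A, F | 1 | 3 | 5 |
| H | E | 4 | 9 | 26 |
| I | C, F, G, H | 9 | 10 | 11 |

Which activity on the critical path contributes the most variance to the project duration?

te_A = (3 + 4·8 + 13)/6 = 48/6 = 8; σ²_A = ((13−3)/6)² = 2.778
te_B = (2 + 4·6 + 10)/6 = 36/6 = 6; σ²_B = ((10−2)/6)² = 1.778
te_C = (2 + 4·4 + 12)/6 = 30/6 = 5; σ²_C = ((12−2)/6)² = 2.778
te_D = (1 + 4·2 + 3)/6 = 12/6 = 2; σ²_D = ((3−1)/6)² = 0.111
te_E = (5 + 4·8 + 17)/6 = 54/6 = 9; σ²_E = ((17−5)/6)² = 4.000
te_F = (7 + 4·8 + 15)/6 = 54/6 = 9; σ²_F = ((15−7)/6)² = 1.778
te_G = (1 + 4·3 + 5)/6 = 18/6 = 3; σ²_G = ((5−1)/6)² = 0.444
te_H = (4 + 4·9 + 26)/6 = 66/6 = 11; σ²_H = ((26−4)/6)² = 13.444
te_I = (9 + 4·10 + 11)/6 = 60/6 = 10; σ²_I = ((11−9)/6)² = 0.111

Forward pass:
ES_A = 0; EF_A = 8
ES_B = 0; EF_B = 6
ES_C = 8; EF_C = 8+5 = 13
ES_D = 6; EF_D = 6+2 = 8
ES_E = 6; EF_E = 6+9 = 15
ES_F = 8; EF_F = 8+9 = 17
ES_G = max(EF_A=8, EF_F=17) = 17; EF_G = 17+3 = 20
ES_H = 15; EF_H = 15+11 = 26
ES_I = max(EF_C=13, EF_F=17, EF_G=20, EF_H=26) = 26; EF_I = 26+10 = 36
Expected project duration μ = 36 days. Critical path: B → E → H → I.

Variances on critical path: σ²_B=1.778, σ²_E=4.000, σ²_H=13.444, σ²_I=0.111.
Largest is σ²_H = 13.444.

H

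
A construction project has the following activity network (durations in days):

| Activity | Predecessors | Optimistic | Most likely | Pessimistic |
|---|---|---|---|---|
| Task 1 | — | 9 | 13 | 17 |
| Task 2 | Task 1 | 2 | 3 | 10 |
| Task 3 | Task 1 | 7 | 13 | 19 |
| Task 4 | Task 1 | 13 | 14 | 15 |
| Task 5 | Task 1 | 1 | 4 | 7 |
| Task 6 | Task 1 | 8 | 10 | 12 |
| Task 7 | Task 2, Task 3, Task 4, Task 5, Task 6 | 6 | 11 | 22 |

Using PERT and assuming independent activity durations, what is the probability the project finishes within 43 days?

0.909

te_Task 1 = (9 + 4·13 + 17)/6 = 78/6 = 13; σ²_Task 1 = ((17−9)/6)² = 1.778
te_Task 2 = (2 + 4·3 + 10)/6 = 24/6 = 4; σ²_Task 2 = ((10−2)/6)² = 1.778
te_Task 3 = (7 + 4·13 + 19)/6 = 78/6 = 13; σ²_Task 3 = ((19−7)/6)² = 4.000
te_Task 4 = (13 + 4·14 + 15)/6 = 84/6 = 14; σ²_Task 4 = ((15−13)/6)² = 0.111
te_Task 5 = (1 + 4·4 + 7)/6 = 24/6 = 4; σ²_Task 5 = ((7−1)/6)² = 1.000
te_Task 6 = (8 + 4·10 + 12)/6 = 60/6 = 10; σ²_Task 6 = ((12−8)/6)² = 0.444
te_Task 7 = (6 + 4·11 + 22)/6 = 72/6 = 12; σ²_Task 7 = ((22−6)/6)² = 7.111

Forward pass:
ES_Task 1 = 0; EF_Task 1 = 13
ES_Task 2 = 13; EF_Task 2 = 13+4 = 17
ES_Task 3 = 13; EF_Task 3 = 13+13 = 26
ES_Task 4 = 13; EF_Task 4 = 13+14 = 27
ES_Task 5 = 13; EF_Task 5 = 13+4 = 17
ES_Task 6 = 13; EF_Task 6 = 13+10 = 23
ES_Task 7 = max(EF_Task 2=17, EF_Task 3=26, EF_Task 4=27, EF_Task 5=17, EF_Task 6=23) = 27; EF_Task 7 = 27+12 = 39
Expected project duration μ = 39 days. Critical path: Task 1 → Task 4 → Task 7.

Variance along critical path = 1.778 + 0.111 + 7.111 = 9.000; σ = √9.000 = 3.000 days.
Z = (43 − 39) / 3.000 = 1.333
P(T ≤ 43) = Φ(1.333) ≈ 0.909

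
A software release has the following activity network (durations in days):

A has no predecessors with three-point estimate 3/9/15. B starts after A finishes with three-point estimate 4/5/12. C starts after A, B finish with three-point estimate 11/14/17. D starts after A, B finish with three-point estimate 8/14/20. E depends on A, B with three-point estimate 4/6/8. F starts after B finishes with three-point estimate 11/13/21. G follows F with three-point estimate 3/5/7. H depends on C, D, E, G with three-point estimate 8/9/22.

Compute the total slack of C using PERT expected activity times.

5 days

te_A = (3 + 4·9 + 15)/6 = 54/6 = 9
te_B = (4 + 4·5 + 12)/6 = 36/6 = 6
te_C = (11 + 4·14 + 17)/6 = 84/6 = 14
te_D = (8 + 4·14 + 20)/6 = 84/6 = 14
te_E = (4 + 4·6 + 8)/6 = 36/6 = 6
te_F = (11 + 4·13 + 21)/6 = 84/6 = 14
te_G = (3 + 4·5 + 7)/6 = 30/6 = 5
te_H = (8 + 4·9 + 22)/6 = 66/6 = 11

Forward pass:
ES_A = 0; EF_A = 9
ES_B = 9; EF_B = 9+6 = 15
ES_C = max(EF_A=9, EF_B=15) = 15; EF_C = 15+14 = 29
ES_D = max(EF_A=9, EF_B=15) = 15; EF_D = 15+14 = 29
ES_E = max(EF_A=9, EF_B=15) = 15; EF_E = 15+6 = 21
ES_F = 15; EF_F = 15+14 = 29
ES_G = 29; EF_G = 29+5 = 34
ES_H = max(EF_C=29, EF_D=29, EF_E=21, EF_G=34) = 34; EF_H = 34+11 = 45
Expected project duration μ = 45 days. Critical path: A → B → F → G → H.

Backward pass:
LF_H = 45; LS_H = 45−11 = 34
LF_G = LS_H = 34; LS_G = 34−5 = 29
LF_F = LS_G = 29; LS_F = 29−14 = 15
LF_E = LS_H = 34; LS_E = 34−6 = 28
LF_D = LS_H = 34; LS_D = 34−14 = 20
LF_C = LS_H = 34; LS_C = 34−14 = 20
LF_B = min(LS_C=20, LS_D=20, LS_E=28, LS_F=15) = 15; LS_B = 15−6 = 9
LF_A = min(LS_B=9, LS_C=20, LS_D=20, LS_E=28) = 9; LS_A = 9−9 = 0
Slack_C = LS_C − ES_C = 20 − 15 = 5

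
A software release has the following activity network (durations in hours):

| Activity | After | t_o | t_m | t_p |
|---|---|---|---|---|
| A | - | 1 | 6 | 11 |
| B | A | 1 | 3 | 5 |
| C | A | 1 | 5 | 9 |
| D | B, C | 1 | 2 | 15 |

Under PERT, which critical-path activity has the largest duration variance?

te_A = (1 + 4·6 + 11)/6 = 36/6 = 6; σ²_A = ((11−1)/6)² = 2.778
te_B = (1 + 4·3 + 5)/6 = 18/6 = 3; σ²_B = ((5−1)/6)² = 0.444
te_C = (1 + 4·5 + 9)/6 = 30/6 = 5; σ²_C = ((9−1)/6)² = 1.778
te_D = (1 + 4·2 + 15)/6 = 24/6 = 4; σ²_D = ((15−1)/6)² = 5.444

Forward pass:
ES_A = 0; EF_A = 6
ES_B = 6; EF_B = 6+3 = 9
ES_C = 6; EF_C = 6+5 = 11
ES_D = max(EF_B=9, EF_C=11) = 11; EF_D = 11+4 = 15
Expected project duration μ = 15 hours. Critical path: A → C → D.

Variances on critical path: σ²_A=2.778, σ²_C=1.778, σ²_D=5.444.
Largest is σ²_D = 5.444.

D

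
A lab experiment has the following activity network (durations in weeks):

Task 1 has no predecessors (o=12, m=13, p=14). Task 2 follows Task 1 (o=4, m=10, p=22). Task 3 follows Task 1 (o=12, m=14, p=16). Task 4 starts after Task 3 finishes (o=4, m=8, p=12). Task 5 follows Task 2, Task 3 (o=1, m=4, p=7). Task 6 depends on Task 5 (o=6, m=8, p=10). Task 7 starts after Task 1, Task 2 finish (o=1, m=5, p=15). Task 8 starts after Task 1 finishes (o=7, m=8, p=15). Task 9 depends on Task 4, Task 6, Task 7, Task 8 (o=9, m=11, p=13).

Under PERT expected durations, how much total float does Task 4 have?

te_Task 1 = (12 + 4·13 + 14)/6 = 78/6 = 13
te_Task 2 = (4 + 4·10 + 22)/6 = 66/6 = 11
te_Task 3 = (12 + 4·14 + 16)/6 = 84/6 = 14
te_Task 4 = (4 + 4·8 + 12)/6 = 48/6 = 8
te_Task 5 = (1 + 4·4 + 7)/6 = 24/6 = 4
te_Task 6 = (6 + 4·8 + 10)/6 = 48/6 = 8
te_Task 7 = (1 + 4·5 + 15)/6 = 36/6 = 6
te_Task 8 = (7 + 4·8 + 15)/6 = 54/6 = 9
te_Task 9 = (9 + 4·11 + 13)/6 = 66/6 = 11

Forward pass:
ES_Task 1 = 0; EF_Task 1 = 13
ES_Task 2 = 13; EF_Task 2 = 13+11 = 24
ES_Task 3 = 13; EF_Task 3 = 13+14 = 27
ES_Task 4 = 27; EF_Task 4 = 27+8 = 35
ES_Task 5 = max(EF_Task 2=24, EF_Task 3=27) = 27; EF_Task 5 = 27+4 = 31
ES_Task 6 = 31; EF_Task 6 = 31+8 = 39
ES_Task 7 = max(EF_Task 1=13, EF_Task 2=24) = 24; EF_Task 7 = 24+6 = 30
ES_Task 8 = 13; EF_Task 8 = 13+9 = 22
ES_Task 9 = max(EF_Task 4=35, EF_Task 6=39, EF_Task 7=30, EF_Task 8=22) = 39; EF_Task 9 = 39+11 = 50
Expected project duration μ = 50 weeks. Critical path: Task 1 → Task 3 → Task 5 → Task 6 → Task 9.

Backward pass:
LF_Task 9 = 50; LS_Task 9 = 50−11 = 39
LF_Task 8 = LS_Task 9 = 39; LS_Task 8 = 39−9 = 30
LF_Task 7 = LS_Task 9 = 39; LS_Task 7 = 39−6 = 33
LF_Task 6 = LS_Task 9 = 39; LS_Task 6 = 39−8 = 31
LF_Task 5 = LS_Task 6 = 31; LS_Task 5 = 31−4 = 27
LF_Task 4 = LS_Task 9 = 39; LS_Task 4 = 39−8 = 31
LF_Task 3 = min(LS_Task 4=31, LS_Task 5=27) = 27; LS_Task 3 = 27−14 = 13
LF_Task 2 = min(LS_Task 5=27, LS_Task 7=33) = 27; LS_Task 2 = 27−11 = 16
LF_Task 1 = min(LS_Task 2=16, LS_Task 3=13, LS_Task 7=33, LS_Task 8=30) = 13; LS_Task 1 = 13−13 = 0
Slack_Task 4 = LS_Task 4 − ES_Task 4 = 31 − 27 = 4

4 weeks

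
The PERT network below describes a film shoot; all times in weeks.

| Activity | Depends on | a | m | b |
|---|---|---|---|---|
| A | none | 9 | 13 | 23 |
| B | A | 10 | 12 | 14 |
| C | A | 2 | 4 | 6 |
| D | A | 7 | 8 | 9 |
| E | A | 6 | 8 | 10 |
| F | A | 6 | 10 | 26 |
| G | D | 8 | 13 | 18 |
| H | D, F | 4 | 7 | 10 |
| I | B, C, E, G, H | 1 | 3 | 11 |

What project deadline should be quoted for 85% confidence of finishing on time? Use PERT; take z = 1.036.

te_A = (9 + 4·13 + 23)/6 = 84/6 = 14; σ²_A = ((23−9)/6)² = 5.444
te_B = (10 + 4·12 + 14)/6 = 72/6 = 12; σ²_B = ((14−10)/6)² = 0.444
te_C = (2 + 4·4 + 6)/6 = 24/6 = 4; σ²_C = ((6−2)/6)² = 0.444
te_D = (7 + 4·8 + 9)/6 = 48/6 = 8; σ²_D = ((9−7)/6)² = 0.111
te_E = (6 + 4·8 + 10)/6 = 48/6 = 8; σ²_E = ((10−6)/6)² = 0.444
te_F = (6 + 4·10 + 26)/6 = 72/6 = 12; σ²_F = ((26−6)/6)² = 11.111
te_G = (8 + 4·13 + 18)/6 = 78/6 = 13; σ²_G = ((18−8)/6)² = 2.778
te_H = (4 + 4·7 + 10)/6 = 42/6 = 7; σ²_H = ((10−4)/6)² = 1.000
te_I = (1 + 4·3 + 11)/6 = 24/6 = 4; σ²_I = ((11−1)/6)² = 2.778

Forward pass:
ES_A = 0; EF_A = 14
ES_B = 14; EF_B = 14+12 = 26
ES_C = 14; EF_C = 14+4 = 18
ES_D = 14; EF_D = 14+8 = 22
ES_E = 14; EF_E = 14+8 = 22
ES_F = 14; EF_F = 14+12 = 26
ES_G = 22; EF_G = 22+13 = 35
ES_H = max(EF_D=22, EF_F=26) = 26; EF_H = 26+7 = 33
ES_I = max(EF_B=26, EF_C=18, EF_E=22, EF_G=35, EF_H=33) = 35; EF_I = 35+4 = 39
Expected project duration μ = 39 weeks. Critical path: A → D → G → I.

Variance along critical path = 5.444 + 0.111 + 2.778 + 2.778 = 11.111; σ = 3.333 weeks.
D = μ + z·σ = 39 + 1.036·3.333 = 42.5 weeks

42.5 weeks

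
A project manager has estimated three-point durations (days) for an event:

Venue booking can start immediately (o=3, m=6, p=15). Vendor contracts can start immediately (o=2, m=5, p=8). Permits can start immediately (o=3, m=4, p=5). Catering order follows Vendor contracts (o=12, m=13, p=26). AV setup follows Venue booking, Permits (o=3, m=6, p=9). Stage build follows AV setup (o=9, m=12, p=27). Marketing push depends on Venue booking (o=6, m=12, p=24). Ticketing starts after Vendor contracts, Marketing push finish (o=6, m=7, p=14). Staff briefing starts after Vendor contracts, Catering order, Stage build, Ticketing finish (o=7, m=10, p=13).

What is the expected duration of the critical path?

38 days

te_Venue booking = (3 + 4·6 + 15)/6 = 42/6 = 7
te_Vendor contracts = (2 + 4·5 + 8)/6 = 30/6 = 5
te_Permits = (3 + 4·4 + 5)/6 = 24/6 = 4
te_Catering order = (12 + 4·13 + 26)/6 = 90/6 = 15
te_AV setup = (3 + 4·6 + 9)/6 = 36/6 = 6
te_Stage build = (9 + 4·12 + 27)/6 = 84/6 = 14
te_Marketing push = (6 + 4·12 + 24)/6 = 78/6 = 13
te_Ticketing = (6 + 4·7 + 14)/6 = 48/6 = 8
te_Staff briefing = (7 + 4·10 + 13)/6 = 60/6 = 10

Forward pass:
ES_Venue booking = 0; EF_Venue booking = 7
ES_Vendor contracts = 0; EF_Vendor contracts = 5
ES_Permits = 0; EF_Permits = 4
ES_Catering order = 5; EF_Catering order = 5+15 = 20
ES_AV setup = max(EF_Venue booking=7, EF_Permits=4) = 7; EF_AV setup = 7+6 = 13
ES_Stage build = 13; EF_Stage build = 13+14 = 27
ES_Marketing push = 7; EF_Marketing push = 7+13 = 20
ES_Ticketing = max(EF_Vendor contracts=5, EF_Marketing push=20) = 20; EF_Ticketing = 20+8 = 28
ES_Staff briefing = max(EF_Vendor contracts=5, EF_Catering order=20, EF_Stage build=27, EF_Ticketing=28) = 28; EF_Staff briefing = 28+10 = 38
Expected project duration μ = 38 days. Critical path: Venue booking → Marketing push → Ticketing → Staff briefing.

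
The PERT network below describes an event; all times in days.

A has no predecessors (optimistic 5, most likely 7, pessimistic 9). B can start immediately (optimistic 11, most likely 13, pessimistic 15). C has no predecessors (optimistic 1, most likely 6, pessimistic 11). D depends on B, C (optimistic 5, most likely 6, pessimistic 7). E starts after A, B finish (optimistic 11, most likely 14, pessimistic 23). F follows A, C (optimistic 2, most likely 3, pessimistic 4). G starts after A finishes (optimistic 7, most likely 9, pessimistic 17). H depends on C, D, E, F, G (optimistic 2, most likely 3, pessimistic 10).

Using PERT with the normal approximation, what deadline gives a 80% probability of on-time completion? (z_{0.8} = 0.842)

te_A = (5 + 4·7 + 9)/6 = 42/6 = 7; σ²_A = ((9−5)/6)² = 0.444
te_B = (11 + 4·13 + 15)/6 = 78/6 = 13; σ²_B = ((15−11)/6)² = 0.444
te_C = (1 + 4·6 + 11)/6 = 36/6 = 6; σ²_C = ((11−1)/6)² = 2.778
te_D = (5 + 4·6 + 7)/6 = 36/6 = 6; σ²_D = ((7−5)/6)² = 0.111
te_E = (11 + 4·14 + 23)/6 = 90/6 = 15; σ²_E = ((23−11)/6)² = 4.000
te_F = (2 + 4·3 + 4)/6 = 18/6 = 3; σ²_F = ((4−2)/6)² = 0.111
te_G = (7 + 4·9 + 17)/6 = 60/6 = 10; σ²_G = ((17−7)/6)² = 2.778
te_H = (2 + 4·3 + 10)/6 = 24/6 = 4; σ²_H = ((10−2)/6)² = 1.778

Forward pass:
ES_A = 0; EF_A = 7
ES_B = 0; EF_B = 13
ES_C = 0; EF_C = 6
ES_D = max(EF_B=13, EF_C=6) = 13; EF_D = 13+6 = 19
ES_E = max(EF_A=7, EF_B=13) = 13; EF_E = 13+15 = 28
ES_F = max(EF_A=7, EF_C=6) = 7; EF_F = 7+3 = 10
ES_G = 7; EF_G = 7+10 = 17
ES_H = max(EF_C=6, EF_D=19, EF_E=28, EF_F=10, EF_G=17) = 28; EF_H = 28+4 = 32
Expected project duration μ = 32 days. Critical path: B → E → H.

Variance along critical path = 0.444 + 4.000 + 1.778 = 6.222; σ = 2.494 days.
D = μ + z·σ = 32 + 0.842·2.494 = 34.1 days

34.1 days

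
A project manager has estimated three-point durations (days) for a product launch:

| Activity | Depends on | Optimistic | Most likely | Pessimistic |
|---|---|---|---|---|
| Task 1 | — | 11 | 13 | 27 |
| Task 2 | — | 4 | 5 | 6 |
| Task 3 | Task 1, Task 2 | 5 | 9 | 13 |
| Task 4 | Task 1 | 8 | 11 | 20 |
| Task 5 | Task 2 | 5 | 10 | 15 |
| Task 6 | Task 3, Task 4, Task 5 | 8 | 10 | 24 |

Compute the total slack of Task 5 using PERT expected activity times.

te_Task 1 = (11 + 4·13 + 27)/6 = 90/6 = 15
te_Task 2 = (4 + 4·5 + 6)/6 = 30/6 = 5
te_Task 3 = (5 + 4·9 + 13)/6 = 54/6 = 9
te_Task 4 = (8 + 4·11 + 20)/6 = 72/6 = 12
te_Task 5 = (5 + 4·10 + 15)/6 = 60/6 = 10
te_Task 6 = (8 + 4·10 + 24)/6 = 72/6 = 12

Forward pass:
ES_Task 1 = 0; EF_Task 1 = 15
ES_Task 2 = 0; EF_Task 2 = 5
ES_Task 3 = max(EF_Task 1=15, EF_Task 2=5) = 15; EF_Task 3 = 15+9 = 24
ES_Task 4 = 15; EF_Task 4 = 15+12 = 27
ES_Task 5 = 5; EF_Task 5 = 5+10 = 15
ES_Task 6 = max(EF_Task 3=24, EF_Task 4=27, EF_Task 5=15) = 27; EF_Task 6 = 27+12 = 39
Expected project duration μ = 39 days. Critical path: Task 1 → Task 4 → Task 6.

Backward pass:
LF_Task 6 = 39; LS_Task 6 = 39−12 = 27
LF_Task 5 = LS_Task 6 = 27; LS_Task 5 = 27−10 = 17
LF_Task 4 = LS_Task 6 = 27; LS_Task 4 = 27−12 = 15
LF_Task 3 = LS_Task 6 = 27; LS_Task 3 = 27−9 = 18
LF_Task 2 = min(LS_Task 3=18, LS_Task 5=17) = 17; LS_Task 2 = 17−5 = 12
LF_Task 1 = min(LS_Task 3=18, LS_Task 4=15) = 15; LS_Task 1 = 15−15 = 0
Slack_Task 5 = LS_Task 5 − ES_Task 5 = 17 − 5 = 12

12 days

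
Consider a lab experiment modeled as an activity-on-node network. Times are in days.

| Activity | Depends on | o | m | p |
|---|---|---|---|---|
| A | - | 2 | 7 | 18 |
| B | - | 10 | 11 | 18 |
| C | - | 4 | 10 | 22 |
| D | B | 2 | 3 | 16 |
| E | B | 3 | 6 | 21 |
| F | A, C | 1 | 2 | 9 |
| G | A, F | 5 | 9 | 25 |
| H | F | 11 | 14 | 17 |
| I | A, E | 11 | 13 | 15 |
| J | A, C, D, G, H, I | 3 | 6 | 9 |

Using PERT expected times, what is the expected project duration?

39 days

te_A = (2 + 4·7 + 18)/6 = 48/6 = 8
te_B = (10 + 4·11 + 18)/6 = 72/6 = 12
te_C = (4 + 4·10 + 22)/6 = 66/6 = 11
te_D = (2 + 4·3 + 16)/6 = 30/6 = 5
te_E = (3 + 4·6 + 21)/6 = 48/6 = 8
te_F = (1 + 4·2 + 9)/6 = 18/6 = 3
te_G = (5 + 4·9 + 25)/6 = 66/6 = 11
te_H = (11 + 4·14 + 17)/6 = 84/6 = 14
te_I = (11 + 4·13 + 15)/6 = 78/6 = 13
te_J = (3 + 4·6 + 9)/6 = 36/6 = 6

Forward pass:
ES_A = 0; EF_A = 8
ES_B = 0; EF_B = 12
ES_C = 0; EF_C = 11
ES_D = 12; EF_D = 12+5 = 17
ES_E = 12; EF_E = 12+8 = 20
ES_F = max(EF_A=8, EF_C=11) = 11; EF_F = 11+3 = 14
ES_G = max(EF_A=8, EF_F=14) = 14; EF_G = 14+11 = 25
ES_H = 14; EF_H = 14+14 = 28
ES_I = max(EF_A=8, EF_E=20) = 20; EF_I = 20+13 = 33
ES_J = max(EF_A=8, EF_C=11, EF_D=17, EF_G=25, EF_H=28, EF_I=33) = 33; EF_J = 33+6 = 39
Expected project duration μ = 39 days. Critical path: B → E → I → J.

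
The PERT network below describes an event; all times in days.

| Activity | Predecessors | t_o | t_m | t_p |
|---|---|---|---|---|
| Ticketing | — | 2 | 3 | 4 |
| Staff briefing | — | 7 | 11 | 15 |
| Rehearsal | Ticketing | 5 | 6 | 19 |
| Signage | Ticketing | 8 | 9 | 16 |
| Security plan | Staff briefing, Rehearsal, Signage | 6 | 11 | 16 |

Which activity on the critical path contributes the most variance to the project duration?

te_Ticketing = (2 + 4·3 + 4)/6 = 18/6 = 3; σ²_Ticketing = ((4−2)/6)² = 0.111
te_Staff briefing = (7 + 4·11 + 15)/6 = 66/6 = 11; σ²_Staff briefing = ((15−7)/6)² = 1.778
te_Rehearsal = (5 + 4·6 + 19)/6 = 48/6 = 8; σ²_Rehearsal = ((19−5)/6)² = 5.444
te_Signage = (8 + 4·9 + 16)/6 = 60/6 = 10; σ²_Signage = ((16−8)/6)² = 1.778
te_Security plan = (6 + 4·11 + 16)/6 = 66/6 = 11; σ²_Security plan = ((16−6)/6)² = 2.778

Forward pass:
ES_Ticketing = 0; EF_Ticketing = 3
ES_Staff briefing = 0; EF_Staff briefing = 11
ES_Rehearsal = 3; EF_Rehearsal = 3+8 = 11
ES_Signage = 3; EF_Signage = 3+10 = 13
ES_Security plan = max(EF_Staff briefing=11, EF_Rehearsal=11, EF_Signage=13) = 13; EF_Security plan = 13+11 = 24
Expected project duration μ = 24 days. Critical path: Ticketing → Signage → Security plan.

Variances on critical path: σ²_Ticketing=0.111, σ²_Signage=1.778, σ²_Security plan=2.778.
Largest is σ²_Security plan = 2.778.

Security plan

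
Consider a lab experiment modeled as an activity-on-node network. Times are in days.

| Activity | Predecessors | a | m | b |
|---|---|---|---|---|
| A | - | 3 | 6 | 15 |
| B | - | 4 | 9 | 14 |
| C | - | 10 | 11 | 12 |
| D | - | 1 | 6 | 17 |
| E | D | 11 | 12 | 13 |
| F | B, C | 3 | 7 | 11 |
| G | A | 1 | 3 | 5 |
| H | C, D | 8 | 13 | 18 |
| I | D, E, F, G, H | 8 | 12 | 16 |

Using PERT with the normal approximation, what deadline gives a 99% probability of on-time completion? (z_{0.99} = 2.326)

te_A = (3 + 4·6 + 15)/6 = 42/6 = 7; σ²_A = ((15−3)/6)² = 4.000
te_B = (4 + 4·9 + 14)/6 = 54/6 = 9; σ²_B = ((14−4)/6)² = 2.778
te_C = (10 + 4·11 + 12)/6 = 66/6 = 11; σ²_C = ((12−10)/6)² = 0.111
te_D = (1 + 4·6 + 17)/6 = 42/6 = 7; σ²_D = ((17−1)/6)² = 7.111
te_E = (11 + 4·12 + 13)/6 = 72/6 = 12; σ²_E = ((13−11)/6)² = 0.111
te_F = (3 + 4·7 + 11)/6 = 42/6 = 7; σ²_F = ((11−3)/6)² = 1.778
te_G = (1 + 4·3 + 5)/6 = 18/6 = 3; σ²_G = ((5−1)/6)² = 0.444
te_H = (8 + 4·13 + 18)/6 = 78/6 = 13; σ²_H = ((18−8)/6)² = 2.778
te_I = (8 + 4·12 + 16)/6 = 72/6 = 12; σ²_I = ((16−8)/6)² = 1.778

Forward pass:
ES_A = 0; EF_A = 7
ES_B = 0; EF_B = 9
ES_C = 0; EF_C = 11
ES_D = 0; EF_D = 7
ES_E = 7; EF_E = 7+12 = 19
ES_F = max(EF_B=9, EF_C=11) = 11; EF_F = 11+7 = 18
ES_G = 7; EF_G = 7+3 = 10
ES_H = max(EF_C=11, EF_D=7) = 11; EF_H = 11+13 = 24
ES_I = max(EF_D=7, EF_E=19, EF_F=18, EF_G=10, EF_H=24) = 24; EF_I = 24+12 = 36
Expected project duration μ = 36 days. Critical path: C → H → I.

Variance along critical path = 0.111 + 2.778 + 1.778 = 4.667; σ = 2.160 days.
D = μ + z·σ = 36 + 2.326·2.160 = 41.0 days

41.0 days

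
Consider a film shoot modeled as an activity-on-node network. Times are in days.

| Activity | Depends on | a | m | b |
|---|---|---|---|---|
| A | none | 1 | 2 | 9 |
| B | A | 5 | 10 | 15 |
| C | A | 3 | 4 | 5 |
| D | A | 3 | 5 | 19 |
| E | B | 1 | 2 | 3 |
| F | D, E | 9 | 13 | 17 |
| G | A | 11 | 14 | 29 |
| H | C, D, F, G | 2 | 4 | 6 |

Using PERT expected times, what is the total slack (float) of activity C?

21 days

te_A = (1 + 4·2 + 9)/6 = 18/6 = 3
te_B = (5 + 4·10 + 15)/6 = 60/6 = 10
te_C = (3 + 4·4 + 5)/6 = 24/6 = 4
te_D = (3 + 4·5 + 19)/6 = 42/6 = 7
te_E = (1 + 4·2 + 3)/6 = 12/6 = 2
te_F = (9 + 4·13 + 17)/6 = 78/6 = 13
te_G = (11 + 4·14 + 29)/6 = 96/6 = 16
te_H = (2 + 4·4 + 6)/6 = 24/6 = 4

Forward pass:
ES_A = 0; EF_A = 3
ES_B = 3; EF_B = 3+10 = 13
ES_C = 3; EF_C = 3+4 = 7
ES_D = 3; EF_D = 3+7 = 10
ES_E = 13; EF_E = 13+2 = 15
ES_F = max(EF_D=10, EF_E=15) = 15; EF_F = 15+13 = 28
ES_G = 3; EF_G = 3+16 = 19
ES_H = max(EF_C=7, EF_D=10, EF_F=28, EF_G=19) = 28; EF_H = 28+4 = 32
Expected project duration μ = 32 days. Critical path: A → B → E → F → H.

Backward pass:
LF_H = 32; LS_H = 32−4 = 28
LF_G = LS_H = 28; LS_G = 28−16 = 12
LF_F = LS_H = 28; LS_F = 28−13 = 15
LF_E = LS_F = 15; LS_E = 15−2 = 13
LF_D = min(LS_F=15, LS_H=28) = 15; LS_D = 15−7 = 8
LF_C = LS_H = 28; LS_C = 28−4 = 24
LF_B = LS_E = 13; LS_B = 13−10 = 3
LF_A = min(LS_B=3, LS_C=24, LS_D=8, LS_G=12) = 3; LS_A = 3−3 = 0
Slack_C = LS_C − ES_C = 24 − 3 = 21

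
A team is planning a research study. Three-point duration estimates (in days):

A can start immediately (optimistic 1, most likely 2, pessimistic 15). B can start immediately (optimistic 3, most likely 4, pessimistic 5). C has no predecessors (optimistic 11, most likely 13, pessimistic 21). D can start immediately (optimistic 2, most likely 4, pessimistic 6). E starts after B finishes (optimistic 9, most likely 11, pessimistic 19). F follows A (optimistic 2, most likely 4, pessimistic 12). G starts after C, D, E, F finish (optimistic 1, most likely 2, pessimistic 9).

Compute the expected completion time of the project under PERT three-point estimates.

19 days

te_A = (1 + 4·2 + 15)/6 = 24/6 = 4
te_B = (3 + 4·4 + 5)/6 = 24/6 = 4
te_C = (11 + 4·13 + 21)/6 = 84/6 = 14
te_D = (2 + 4·4 + 6)/6 = 24/6 = 4
te_E = (9 + 4·11 + 19)/6 = 72/6 = 12
te_F = (2 + 4·4 + 12)/6 = 30/6 = 5
te_G = (1 + 4·2 + 9)/6 = 18/6 = 3

Forward pass:
ES_A = 0; EF_A = 4
ES_B = 0; EF_B = 4
ES_C = 0; EF_C = 14
ES_D = 0; EF_D = 4
ES_E = 4; EF_E = 4+12 = 16
ES_F = 4; EF_F = 4+5 = 9
ES_G = max(EF_C=14, EF_D=4, EF_E=16, EF_F=9) = 16; EF_G = 16+3 = 19
Expected project duration μ = 19 days. Critical path: B → E → G.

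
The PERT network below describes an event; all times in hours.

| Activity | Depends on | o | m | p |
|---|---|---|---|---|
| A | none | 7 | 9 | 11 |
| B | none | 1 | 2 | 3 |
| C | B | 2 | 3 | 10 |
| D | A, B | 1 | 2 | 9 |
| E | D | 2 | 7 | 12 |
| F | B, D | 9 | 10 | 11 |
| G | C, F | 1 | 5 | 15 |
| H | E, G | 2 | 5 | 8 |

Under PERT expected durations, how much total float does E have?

9 hours

te_A = (7 + 4·9 + 11)/6 = 54/6 = 9
te_B = (1 + 4·2 + 3)/6 = 12/6 = 2
te_C = (2 + 4·3 + 10)/6 = 24/6 = 4
te_D = (1 + 4·2 + 9)/6 = 18/6 = 3
te_E = (2 + 4·7 + 12)/6 = 42/6 = 7
te_F = (9 + 4·10 + 11)/6 = 60/6 = 10
te_G = (1 + 4·5 + 15)/6 = 36/6 = 6
te_H = (2 + 4·5 + 8)/6 = 30/6 = 5

Forward pass:
ES_A = 0; EF_A = 9
ES_B = 0; EF_B = 2
ES_C = 2; EF_C = 2+4 = 6
ES_D = max(EF_A=9, EF_B=2) = 9; EF_D = 9+3 = 12
ES_E = 12; EF_E = 12+7 = 19
ES_F = max(EF_B=2, EF_D=12) = 12; EF_F = 12+10 = 22
ES_G = max(EF_C=6, EF_F=22) = 22; EF_G = 22+6 = 28
ES_H = max(EF_E=19, EF_G=28) = 28; EF_H = 28+5 = 33
Expected project duration μ = 33 hours. Critical path: A → D → F → G → H.

Backward pass:
LF_H = 33; LS_H = 33−5 = 28
LF_G = LS_H = 28; LS_G = 28−6 = 22
LF_F = LS_G = 22; LS_F = 22−10 = 12
LF_E = LS_H = 28; LS_E = 28−7 = 21
LF_D = min(LS_E=21, LS_F=12) = 12; LS_D = 12−3 = 9
LF_C = LS_G = 22; LS_C = 22−4 = 18
LF_B = min(LS_C=18, LS_D=9, LS_F=12) = 9; LS_B = 9−2 = 7
LF_A = LS_D = 9; LS_A = 9−9 = 0
Slack_E = LS_E − ES_E = 21 − 12 = 9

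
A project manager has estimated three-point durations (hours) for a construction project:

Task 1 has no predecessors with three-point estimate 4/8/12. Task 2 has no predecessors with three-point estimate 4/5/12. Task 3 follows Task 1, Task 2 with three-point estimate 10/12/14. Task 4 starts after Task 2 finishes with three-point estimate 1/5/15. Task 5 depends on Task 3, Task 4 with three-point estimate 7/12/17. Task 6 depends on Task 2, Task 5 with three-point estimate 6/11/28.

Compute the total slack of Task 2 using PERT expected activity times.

2 hours

te_Task 1 = (4 + 4·8 + 12)/6 = 48/6 = 8
te_Task 2 = (4 + 4·5 + 12)/6 = 36/6 = 6
te_Task 3 = (10 + 4·12 + 14)/6 = 72/6 = 12
te_Task 4 = (1 + 4·5 + 15)/6 = 36/6 = 6
te_Task 5 = (7 + 4·12 + 17)/6 = 72/6 = 12
te_Task 6 = (6 + 4·11 + 28)/6 = 78/6 = 13

Forward pass:
ES_Task 1 = 0; EF_Task 1 = 8
ES_Task 2 = 0; EF_Task 2 = 6
ES_Task 3 = max(EF_Task 1=8, EF_Task 2=6) = 8; EF_Task 3 = 8+12 = 20
ES_Task 4 = 6; EF_Task 4 = 6+6 = 12
ES_Task 5 = max(EF_Task 3=20, EF_Task 4=12) = 20; EF_Task 5 = 20+12 = 32
ES_Task 6 = max(EF_Task 2=6, EF_Task 5=32) = 32; EF_Task 6 = 32+13 = 45
Expected project duration μ = 45 hours. Critical path: Task 1 → Task 3 → Task 5 → Task 6.

Backward pass:
LF_Task 6 = 45; LS_Task 6 = 45−13 = 32
LF_Task 5 = LS_Task 6 = 32; LS_Task 5 = 32−12 = 20
LF_Task 4 = LS_Task 5 = 20; LS_Task 4 = 20−6 = 14
LF_Task 3 = LS_Task 5 = 20; LS_Task 3 = 20−12 = 8
LF_Task 2 = min(LS_Task 3=8, LS_Task 4=14, LS_Task 6=32) = 8; LS_Task 2 = 8−6 = 2
LF_Task 1 = LS_Task 3 = 8; LS_Task 1 = 8−8 = 0
Slack_Task 2 = LS_Task 2 − ES_Task 2 = 2 − 0 = 2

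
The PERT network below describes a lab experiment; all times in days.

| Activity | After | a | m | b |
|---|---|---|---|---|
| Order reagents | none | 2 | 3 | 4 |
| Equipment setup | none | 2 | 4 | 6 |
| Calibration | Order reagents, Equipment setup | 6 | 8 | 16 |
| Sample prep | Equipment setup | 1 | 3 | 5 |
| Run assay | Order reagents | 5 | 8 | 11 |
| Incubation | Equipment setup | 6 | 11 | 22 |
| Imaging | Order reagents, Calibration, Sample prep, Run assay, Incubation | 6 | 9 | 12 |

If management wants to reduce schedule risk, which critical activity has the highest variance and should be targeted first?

Incubation

te_Order reagents = (2 + 4·3 + 4)/6 = 18/6 = 3; σ²_Order reagents = ((4−2)/6)² = 0.111
te_Equipment setup = (2 + 4·4 + 6)/6 = 24/6 = 4; σ²_Equipment setup = ((6−2)/6)² = 0.444
te_Calibration = (6 + 4·8 + 16)/6 = 54/6 = 9; σ²_Calibration = ((16−6)/6)² = 2.778
te_Sample prep = (1 + 4·3 + 5)/6 = 18/6 = 3; σ²_Sample prep = ((5−1)/6)² = 0.444
te_Run assay = (5 + 4·8 + 11)/6 = 48/6 = 8; σ²_Run assay = ((11−5)/6)² = 1.000
te_Incubation = (6 + 4·11 + 22)/6 = 72/6 = 12; σ²_Incubation = ((22−6)/6)² = 7.111
te_Imaging = (6 + 4·9 + 12)/6 = 54/6 = 9; σ²_Imaging = ((12−6)/6)² = 1.000

Forward pass:
ES_Order reagents = 0; EF_Order reagents = 3
ES_Equipment setup = 0; EF_Equipment setup = 4
ES_Calibration = max(EF_Order reagents=3, EF_Equipment setup=4) = 4; EF_Calibration = 4+9 = 13
ES_Sample prep = 4; EF_Sample prep = 4+3 = 7
ES_Run assay = 3; EF_Run assay = 3+8 = 11
ES_Incubation = 4; EF_Incubation = 4+12 = 16
ES_Imaging = max(EF_Order reagents=3, EF_Calibration=13, EF_Sample prep=7, EF_Run assay=11, EF_Incubation=16) = 16; EF_Imaging = 16+9 = 25
Expected project duration μ = 25 days. Critical path: Equipment setup → Incubation → Imaging.

Variances on critical path: σ²_Equipment setup=0.444, σ²_Incubation=7.111, σ²_Imaging=1.000.
Largest is σ²_Incubation = 7.111.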